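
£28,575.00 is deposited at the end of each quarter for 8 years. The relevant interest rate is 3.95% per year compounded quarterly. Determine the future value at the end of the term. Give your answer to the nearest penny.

This is an ordinary annuity: 32 deposits of £28,575.00 at the end of each quarter.
Periodic rate r = 0.0395/4 per quarter; n is counted in quarters.
FV = PMT × [((1+r)^n − 1)/r] = 28,575 × [(1+r)^32 − 1] / r = £1,069,228.18

£1,069,228.18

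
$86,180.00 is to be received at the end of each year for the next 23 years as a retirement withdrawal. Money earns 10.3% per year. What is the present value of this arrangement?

This is an ordinary annuity: 23 payments of $86,180.00 at the end of each year.
Periodic rate r = 0.103 per year.
PV = PMT × [(1 − (1+r)^−n)/r] = 86,180 × [1 − (1+r)^−23] / r = $748,931.78

$748,931.78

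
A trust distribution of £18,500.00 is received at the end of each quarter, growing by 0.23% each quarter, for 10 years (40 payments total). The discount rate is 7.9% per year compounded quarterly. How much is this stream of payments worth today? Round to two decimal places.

Periodic rate r = 0.079/4 per quarter; n is counted in quarters.
Growing ordinary annuity: PV = PMT₁ × [1 − ((1+g)/(1+r))^n] / (r − g) = 18,500 × [1 − ((1+0.0023)/(1+r))^40] / (r − 0.0023) = £528,630.70.

£528,630.70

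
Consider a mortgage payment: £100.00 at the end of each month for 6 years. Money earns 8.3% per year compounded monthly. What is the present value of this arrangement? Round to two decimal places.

£5,656.08

This is an ordinary annuity: 72 payments of £100.00 at the end of each month.
Periodic rate r = 0.083/12 per month; n is counted in months.
PV = PMT × [(1 − (1+r)^−n)/r] = 100 × [1 − (1+r)^−72] / r = £5,656.08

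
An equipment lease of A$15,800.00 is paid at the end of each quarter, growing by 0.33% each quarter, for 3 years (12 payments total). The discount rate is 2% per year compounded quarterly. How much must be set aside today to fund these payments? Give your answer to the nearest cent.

Periodic rate r = 0.02/4 per quarter; n is counted in quarters.
Growing ordinary annuity: PV = PMT₁ × [1 − ((1+g)/(1+r))^n] / (r − g) = 15,800 × [1 − ((1+0.0033)/(1+r))^12] / (r − 0.0033) = A$186,911.41.

A$186,911.41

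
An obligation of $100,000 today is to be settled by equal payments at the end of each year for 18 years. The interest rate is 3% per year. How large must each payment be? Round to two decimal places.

$7,270.87

Level ordinary annuity; solve PV = PMT × [(1 − (1+r)^−n)/r] for PMT.
Periodic rate r = 0.03 per year.
With n = 18: PMT = 100,000 / ([(1 − (1+r)^−n)/r]) = $7,270.87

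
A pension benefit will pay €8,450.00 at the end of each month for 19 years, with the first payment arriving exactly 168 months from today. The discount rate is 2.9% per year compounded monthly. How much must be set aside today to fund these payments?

Ordinary annuity of 228 payments, first payment at period 168.
Periodic rate r = 0.029/12 per month; n is counted in months.
The ordinary-annuity PV formula values the stream one period before the first payment (period 167); discount that back 167 periods:
PV₀ = 8,450 × [1 − (1+r)^−228] / r × (1+r)^−167 = €988,935.09

€988,935.09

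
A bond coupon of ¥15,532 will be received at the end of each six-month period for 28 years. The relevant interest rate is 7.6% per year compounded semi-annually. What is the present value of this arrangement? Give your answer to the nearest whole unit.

¥358,109

This is an ordinary annuity: 56 payments of ¥15,532 at the end of each six-month period.
Periodic rate r = 0.076/2 per half-year; n is counted in half-years.
PV = PMT × [(1 − (1+r)^−n)/r] = 15,532 × [1 − (1+r)^−56] / r = ¥358,109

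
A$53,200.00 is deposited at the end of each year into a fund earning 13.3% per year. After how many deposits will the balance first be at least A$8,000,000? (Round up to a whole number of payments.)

25 payments

Periodic rate r = 0.133 per year.
Ordinary annuity FV: 8,000,000 = 53,200 × [((1+r)^n − 1)/r].
(1+r)^n = 1 + 8,000,000 × r / 53,200, so n = ln(1 + 8,000,000·r/53,200) / ln(1+r) = 24.38.
Round up to a whole number of payments: n = 25.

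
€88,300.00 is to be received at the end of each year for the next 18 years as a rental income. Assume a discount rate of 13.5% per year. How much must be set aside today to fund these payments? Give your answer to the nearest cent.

€587,131.65

This is an ordinary annuity: 18 payments of €88,300.00 at the end of each year.
Periodic rate r = 0.135 per year.
PV = PMT × [(1 − (1+r)^−n)/r] = 88,300 × [1 − (1+r)^−18] / r = €587,131.65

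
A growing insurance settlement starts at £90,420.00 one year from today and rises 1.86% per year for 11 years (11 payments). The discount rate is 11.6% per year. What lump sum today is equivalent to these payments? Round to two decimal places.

Periodic rate r = 0.116 per year.
Growing ordinary annuity: PV = PMT₁ × [1 − ((1+g)/(1+r))^n] / (r − g) = 90,420 × [1 − ((1+0.0186)/(1+r))^11] / (r − 0.0186) = £588,367.38.

£588,367.38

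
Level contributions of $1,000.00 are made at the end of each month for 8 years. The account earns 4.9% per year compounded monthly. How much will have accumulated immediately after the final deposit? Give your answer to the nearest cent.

This is an ordinary annuity: 96 deposits of $1,000.00 at the end of each month.
Periodic rate r = 0.049/12 per month; n is counted in months.
FV = PMT × [((1+r)^n − 1)/r] = 1,000 × [(1+r)^96 − 1] / r = $117,246.60

$117,246.60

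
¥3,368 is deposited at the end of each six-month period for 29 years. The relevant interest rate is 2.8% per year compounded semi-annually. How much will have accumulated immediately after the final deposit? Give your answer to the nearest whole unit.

¥298,251

This is an ordinary annuity: 58 deposits of ¥3,368 at the end of each six-month period.
Periodic rate r = 0.028/2 per half-year; n is counted in half-years.
FV = PMT × [((1+r)^n − 1)/r] = 3,368 × [(1+r)^58 − 1] / r = ¥298,251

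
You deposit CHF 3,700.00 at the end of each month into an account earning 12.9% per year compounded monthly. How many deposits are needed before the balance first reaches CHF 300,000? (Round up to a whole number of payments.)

Periodic rate r = 0.129/12 per month; n is counted in months.
Ordinary annuity FV: 300,000 = 3,700 × [((1+r)^n − 1)/r].
(1+r)^n = 1 + 300,000 × r / 3,700, so n = ln(1 + 300,000·r/3,700) / ln(1+r) = 58.62.
Round up to a whole number of payments: n = 59.

59 payments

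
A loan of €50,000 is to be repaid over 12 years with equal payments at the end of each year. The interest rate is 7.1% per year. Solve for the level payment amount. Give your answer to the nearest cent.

€6,328.69

Level ordinary annuity; solve PV = PMT × [(1 − (1+r)^−n)/r] for PMT.
Periodic rate r = 0.071 per year.
With n = 12: PMT = 50,000 / ([(1 − (1+r)^−n)/r]) = €6,328.69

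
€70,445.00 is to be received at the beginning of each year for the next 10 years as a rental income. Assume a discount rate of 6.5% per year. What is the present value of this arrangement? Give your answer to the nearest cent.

This is an annuity due: 10 payments of €70,445.00 at the beginning of each year.
Periodic rate r = 0.065 per year.
PV = PMT × [(1 − (1+r)^−n)/r] × (1+r) = 70,445 × [1 − (1+r)^−10] / r × (1+r) = €539,334.26

€539,334.26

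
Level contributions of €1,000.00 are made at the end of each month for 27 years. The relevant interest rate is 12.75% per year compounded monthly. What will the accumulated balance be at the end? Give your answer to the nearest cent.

This is an ordinary annuity: 324 deposits of €1,000.00 at the end of each month.
Periodic rate r = 0.1275/12 per month; n is counted in months.
FV = PMT × [((1+r)^n − 1)/r] = 1,000 × [(1+r)^324 − 1] / r = €2,795,518.29

€2,795,518.29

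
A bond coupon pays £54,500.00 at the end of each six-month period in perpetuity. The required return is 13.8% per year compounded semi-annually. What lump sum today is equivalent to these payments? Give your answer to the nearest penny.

Periodic rate r = 0.138/2 per half-year.
Level perpetuity: PV = PMT / r = 54,500 / (0.138/2) = £789,855.07.

£789,855.07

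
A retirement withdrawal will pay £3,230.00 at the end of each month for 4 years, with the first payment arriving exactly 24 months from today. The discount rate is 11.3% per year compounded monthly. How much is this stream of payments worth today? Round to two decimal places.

£100,173.10

Ordinary annuity of 48 payments, first payment at period 24.
Periodic rate r = 0.113/12 per month; n is counted in months.
The ordinary-annuity PV formula values the stream one period before the first payment (period 23); discount that back 23 periods:
PV₀ = 3,230 × [1 − (1+r)^−48] / r × (1+r)^−23 = £100,173.10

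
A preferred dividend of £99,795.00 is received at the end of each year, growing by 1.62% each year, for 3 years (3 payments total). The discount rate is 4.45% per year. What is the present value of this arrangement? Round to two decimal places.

£278,934.07

Periodic rate r = 0.0445 per year.
Growing ordinary annuity: PV = PMT₁ × [1 − ((1+g)/(1+r))^n] / (r − g) = 99,795 × [1 − ((1+0.0162)/(1+r))^3] / (r − 0.0162) = £278,934.07.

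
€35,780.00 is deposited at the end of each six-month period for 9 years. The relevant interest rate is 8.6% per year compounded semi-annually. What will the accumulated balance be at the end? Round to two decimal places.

€943,279.25

This is an ordinary annuity: 18 deposits of €35,780.00 at the end of each six-month period.
Periodic rate r = 0.086/2 per half-year; n is counted in half-years.
FV = PMT × [((1+r)^n − 1)/r] = 35,780 × [(1+r)^18 − 1] / r = €943,279.25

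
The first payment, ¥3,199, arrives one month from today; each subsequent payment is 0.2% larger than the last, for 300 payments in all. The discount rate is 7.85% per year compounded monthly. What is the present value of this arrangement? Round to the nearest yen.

¥522,987

Periodic rate r = 0.0785/12 per month; n is counted in months.
Growing ordinary annuity: PV = PMT₁ × [1 − ((1+g)/(1+r))^n] / (r − g) = 3,199 × [1 − ((1+0.002)/(1+r))^300] / (r − 0.002) = ¥522,987.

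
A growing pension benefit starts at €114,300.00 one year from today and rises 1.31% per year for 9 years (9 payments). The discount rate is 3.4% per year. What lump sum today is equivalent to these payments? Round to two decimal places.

€918,118.55

Periodic rate r = 0.034 per year.
Growing ordinary annuity: PV = PMT₁ × [1 − ((1+g)/(1+r))^n] / (r − g) = 114,300 × [1 − ((1+0.0131)/(1+r))^9] / (r − 0.0131) = €918,118.55.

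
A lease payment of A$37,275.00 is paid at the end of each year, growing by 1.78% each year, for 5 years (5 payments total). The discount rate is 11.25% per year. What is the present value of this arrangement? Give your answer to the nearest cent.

Periodic rate r = 0.1125 per year.
Growing ordinary annuity: PV = PMT₁ × [1 − ((1+g)/(1+r))^n] / (r − g) = 37,275 × [1 − ((1+0.0178)/(1+r))^5] / (r − 0.0178) = A$141,333.16.

A$141,333.16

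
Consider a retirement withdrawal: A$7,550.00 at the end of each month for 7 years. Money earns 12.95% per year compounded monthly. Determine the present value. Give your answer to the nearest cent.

This is an ordinary annuity: 84 payments of A$7,550.00 at the end of each month.
Periodic rate r = 0.1295/12 per month; n is counted in months.
PV = PMT × [(1 − (1+r)^−n)/r] = 7,550 × [1 − (1+r)^−84] / r = A$415,639.23

A$415,639.23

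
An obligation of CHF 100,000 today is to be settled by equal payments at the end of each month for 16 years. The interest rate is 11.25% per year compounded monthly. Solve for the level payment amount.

CHF 1,125.03

Level ordinary annuity; solve PV = PMT × [(1 − (1+r)^−n)/r] for PMT.
Periodic rate r = 0.1125/12 per month; n is counted in months.
With n = 192: PMT = 100,000 / ([(1 − (1+r)^−n)/r]) = CHF 1,125.03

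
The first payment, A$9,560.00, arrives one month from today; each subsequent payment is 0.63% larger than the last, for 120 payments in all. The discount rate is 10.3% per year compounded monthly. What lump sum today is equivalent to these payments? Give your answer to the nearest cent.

A$997,007.14

Periodic rate r = 0.103/12 per month; n is counted in months.
Growing ordinary annuity: PV = PMT₁ × [1 − ((1+g)/(1+r))^n] / (r − g) = 9,560 × [1 − ((1+0.0063)/(1+r))^120] / (r − 0.0063) = A$997,007.14.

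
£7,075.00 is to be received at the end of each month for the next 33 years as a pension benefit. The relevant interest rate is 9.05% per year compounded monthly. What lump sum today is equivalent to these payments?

This is an ordinary annuity: 396 payments of £7,075.00 at the end of each month.
Periodic rate r = 0.0905/12 per month; n is counted in months.
PV = PMT × [(1 − (1+r)^−n)/r] = 7,075 × [1 − (1+r)^−396] / r = £890,246.96

£890,246.96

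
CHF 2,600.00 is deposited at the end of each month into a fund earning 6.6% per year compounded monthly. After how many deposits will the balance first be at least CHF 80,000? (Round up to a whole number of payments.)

Periodic rate r = 0.066/12 per month; n is counted in months.
Ordinary annuity FV: 80,000 = 2,600 × [((1+r)^n − 1)/r].
(1+r)^n = 1 + 80,000 × r / 2,600, so n = ln(1 + 80,000·r/2,600) / ln(1+r) = 28.50.
Round up to a whole number of payments: n = 29.

29 payments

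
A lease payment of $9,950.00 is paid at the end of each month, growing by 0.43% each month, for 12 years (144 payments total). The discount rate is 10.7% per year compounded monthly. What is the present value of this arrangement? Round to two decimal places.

Periodic rate r = 0.107/12 per month; n is counted in months.
Growing ordinary annuity: PV = PMT₁ × [1 − ((1+g)/(1+r))^n] / (r − g) = 9,950 × [1 − ((1+0.0043)/(1+r))^144] / (r − 0.0043) = $1,041,785.19.

$1,041,785.19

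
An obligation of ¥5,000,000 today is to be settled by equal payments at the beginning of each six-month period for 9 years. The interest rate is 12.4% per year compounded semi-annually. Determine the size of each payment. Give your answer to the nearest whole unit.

Level annuity due; solve PV = PMT × [(1 − (1+r)^−n)/r] × (1+r) for PMT.
Periodic rate r = 0.124/2 per half-year; n is counted in half-years.
With n = 18: PMT = 5,000,000 / ([(1 − (1+r)^−n)/r] × (1+r)) = ¥441,377

¥441,377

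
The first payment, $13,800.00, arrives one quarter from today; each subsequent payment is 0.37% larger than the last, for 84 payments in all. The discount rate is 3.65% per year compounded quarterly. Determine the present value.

Periodic rate r = 0.0365/4 per quarter; n is counted in quarters.
Growing ordinary annuity: PV = PMT₁ × [1 − ((1+g)/(1+r))^n] / (r − g) = 13,800 × [1 − ((1+0.0037)/(1+r))^84] / (r − 0.0037) = $926,325.05.

$926,325.05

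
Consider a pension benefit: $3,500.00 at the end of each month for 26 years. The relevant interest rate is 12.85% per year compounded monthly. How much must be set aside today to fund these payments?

This is an ordinary annuity: 312 payments of $3,500.00 at the end of each month.
Periodic rate r = 0.1285/12 per month; n is counted in months.
PV = PMT × [(1 − (1+r)^−n)/r] = 3,500 × [1 − (1+r)^−312] / r = $315,069.96

$315,069.96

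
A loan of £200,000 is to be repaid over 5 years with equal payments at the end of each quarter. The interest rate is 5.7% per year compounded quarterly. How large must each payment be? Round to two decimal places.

Level ordinary annuity; solve PV = PMT × [(1 − (1+r)^−n)/r] for PMT.
Periodic rate r = 0.057/4 per quarter; n is counted in quarters.
With n = 20: PMT = 200,000 / ([(1 − (1+r)^−n)/r]) = £11,563.20

£11,563.20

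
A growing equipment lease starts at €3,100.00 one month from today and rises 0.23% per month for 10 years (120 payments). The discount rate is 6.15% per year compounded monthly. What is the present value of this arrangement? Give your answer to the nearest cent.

€314,525.21

Periodic rate r = 0.0615/12 per month; n is counted in months.
Growing ordinary annuity: PV = PMT₁ × [1 − ((1+g)/(1+r))^n] / (r − g) = 3,100 × [1 − ((1+0.0023)/(1+r))^120] / (r − 0.0023) = €314,525.21.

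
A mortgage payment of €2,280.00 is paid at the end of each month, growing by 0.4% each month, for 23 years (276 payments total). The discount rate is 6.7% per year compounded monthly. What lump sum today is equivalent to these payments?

Periodic rate r = 0.067/12 per month; n is counted in months.
Growing ordinary annuity: PV = PMT₁ × [1 − ((1+g)/(1+r))^n] / (r − g) = 2,280 × [1 − ((1+0.004)/(1+r))^276] / (r − 0.004) = €507,860.69.

€507,860.69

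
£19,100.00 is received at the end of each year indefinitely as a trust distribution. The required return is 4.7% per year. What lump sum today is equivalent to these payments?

Periodic rate r = 0.047 per year.
Level perpetuity: PV = PMT / r = 19,100 / (0.047) = £406,382.98.

£406,382.98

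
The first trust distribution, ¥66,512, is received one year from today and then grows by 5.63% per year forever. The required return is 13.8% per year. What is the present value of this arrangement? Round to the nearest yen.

¥814,100

Periodic rate r = 0.138 per year.
Growing perpetuity (Gordon): PV = PMT₁ / (r − g) = 66,512 / (r − 0.0563) = ¥814,100.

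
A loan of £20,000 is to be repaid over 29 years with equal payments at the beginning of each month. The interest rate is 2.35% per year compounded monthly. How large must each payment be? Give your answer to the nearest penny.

Level annuity due; solve PV = PMT × [(1 − (1+r)^−n)/r] × (1+r) for PMT.
Periodic rate r = 0.0235/12 per month; n is counted in months.
With n = 348: PMT = 20,000 / ([(1 − (1+r)^−n)/r] × (1+r)) = £79.16

£79.16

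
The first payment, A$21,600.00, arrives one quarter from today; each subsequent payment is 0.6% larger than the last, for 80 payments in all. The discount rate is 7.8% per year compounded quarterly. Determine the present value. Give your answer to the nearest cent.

A$1,049,217.63

Periodic rate r = 0.078/4 per quarter; n is counted in quarters.
Growing ordinary annuity: PV = PMT₁ × [1 − ((1+g)/(1+r))^n] / (r − g) = 21,600 × [1 − ((1+0.006)/(1+r))^80] / (r − 0.006) = A$1,049,217.63.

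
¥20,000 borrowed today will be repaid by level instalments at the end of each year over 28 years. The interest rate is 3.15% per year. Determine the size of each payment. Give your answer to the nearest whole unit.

¥1,086

Level ordinary annuity; solve PV = PMT × [(1 − (1+r)^−n)/r] for PMT.
Periodic rate r = 0.0315 per year.
With n = 28: PMT = 20,000 / ([(1 − (1+r)^−n)/r]) = ¥1,086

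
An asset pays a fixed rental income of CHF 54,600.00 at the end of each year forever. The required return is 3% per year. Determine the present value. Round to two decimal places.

Periodic rate r = 0.03 per year.
Level perpetuity: PV = PMT / r = 54,600 / (0.03) = CHF 1,820,000.00.

CHF 1,820,000.00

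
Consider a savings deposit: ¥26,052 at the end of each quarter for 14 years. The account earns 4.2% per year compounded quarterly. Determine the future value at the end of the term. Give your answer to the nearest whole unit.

¥1,972,194

This is an ordinary annuity: 56 deposits of ¥26,052 at the end of each quarter.
Periodic rate r = 0.042/4 per quarter; n is counted in quarters.
FV = PMT × [((1+r)^n − 1)/r] = 26,052 × [(1+r)^56 − 1] / r = ¥1,972,194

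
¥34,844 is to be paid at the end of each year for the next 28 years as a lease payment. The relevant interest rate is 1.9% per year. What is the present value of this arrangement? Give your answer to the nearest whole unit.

This is an ordinary annuity: 28 payments of ¥34,844 at the end of each year.
Periodic rate r = 0.019 per year.
PV = PMT × [(1 − (1+r)^−n)/r] = 34,844 × [1 − (1+r)^−28] / r = ¥751,222

¥751,222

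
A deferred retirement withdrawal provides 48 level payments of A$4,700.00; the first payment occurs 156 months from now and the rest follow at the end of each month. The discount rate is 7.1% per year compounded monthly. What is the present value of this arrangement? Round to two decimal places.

Ordinary annuity of 48 payments, first payment at period 156.
Periodic rate r = 0.071/12 per month; n is counted in months.
The ordinary-annuity PV formula values the stream one period before the first payment (period 155); discount that back 155 periods:
PV₀ = 4,700 × [1 − (1+r)^−48] / r × (1+r)^−155 = A$78,507.06

A$78,507.06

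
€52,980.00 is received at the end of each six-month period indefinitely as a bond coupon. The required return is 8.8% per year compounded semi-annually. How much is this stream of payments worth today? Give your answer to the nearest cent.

Periodic rate r = 0.088/2 per half-year.
Level perpetuity: PV = PMT / r = 52,980 / (0.088/2) = €1,204,090.91.

€1,204,090.91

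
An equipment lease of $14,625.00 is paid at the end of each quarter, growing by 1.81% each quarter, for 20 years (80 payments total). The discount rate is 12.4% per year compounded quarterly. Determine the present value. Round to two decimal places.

$719,675.56

Periodic rate r = 0.124/4 per quarter; n is counted in quarters.
Growing ordinary annuity: PV = PMT₁ × [1 − ((1+g)/(1+r))^n] / (r − g) = 14,625 × [1 − ((1+0.0181)/(1+r))^80] / (r − 0.0181) = $719,675.56.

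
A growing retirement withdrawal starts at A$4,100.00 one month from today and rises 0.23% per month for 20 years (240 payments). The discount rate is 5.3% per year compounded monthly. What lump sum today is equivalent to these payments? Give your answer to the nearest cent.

A$769,531.37

Periodic rate r = 0.053/12 per month; n is counted in months.
Growing ordinary annuity: PV = PMT₁ × [1 − ((1+g)/(1+r))^n] / (r − g) = 4,100 × [1 − ((1+0.0023)/(1+r))^240] / (r − 0.0023) = A$769,531.37.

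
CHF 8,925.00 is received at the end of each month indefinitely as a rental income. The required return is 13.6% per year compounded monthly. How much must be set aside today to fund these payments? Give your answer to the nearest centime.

Periodic rate r = 0.136/12 per month.
Level perpetuity: PV = PMT / r = 8,925 / (0.136/12) = CHF 787,500.00.

CHF 787,500.00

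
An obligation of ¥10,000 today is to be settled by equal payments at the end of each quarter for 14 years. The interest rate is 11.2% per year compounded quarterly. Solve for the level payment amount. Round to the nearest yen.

¥356

Level ordinary annuity; solve PV = PMT × [(1 − (1+r)^−n)/r] for PMT.
Periodic rate r = 0.112/4 per quarter; n is counted in quarters.
With n = 56: PMT = 10,000 / ([(1 − (1+r)^−n)/r]) = ¥356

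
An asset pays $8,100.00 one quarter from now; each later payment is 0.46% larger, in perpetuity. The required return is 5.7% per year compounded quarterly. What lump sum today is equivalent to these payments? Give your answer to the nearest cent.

$839,378.24

Periodic rate r = 0.057/4 per quarter.
Growing perpetuity (Gordon): PV = PMT₁ / (r − g) = 8,100 / (r − 0.0046) = $839,378.24.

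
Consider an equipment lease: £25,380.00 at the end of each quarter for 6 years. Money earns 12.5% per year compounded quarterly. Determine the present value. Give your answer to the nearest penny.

This is an ordinary annuity: 24 payments of £25,380.00 at the end of each quarter.
Periodic rate r = 0.125/4 per quarter; n is counted in quarters.
PV = PMT × [(1 − (1+r)^−n)/r] = 25,380 × [1 − (1+r)^−24] / r = £424,093.17

£424,093.17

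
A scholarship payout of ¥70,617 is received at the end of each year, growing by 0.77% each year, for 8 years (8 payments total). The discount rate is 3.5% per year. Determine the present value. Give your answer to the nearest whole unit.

¥498,014

Periodic rate r = 0.035 per year.
Growing ordinary annuity: PV = PMT₁ × [1 − ((1+g)/(1+r))^n] / (r − g) = 70,617 × [1 − ((1+0.0077)/(1+r))^8] / (r − 0.0077) = ¥498,014.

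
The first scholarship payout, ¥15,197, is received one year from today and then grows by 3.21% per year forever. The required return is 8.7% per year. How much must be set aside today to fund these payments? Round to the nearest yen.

Periodic rate r = 0.087 per year.
Growing perpetuity (Gordon): PV = PMT₁ / (r − g) = 15,197 / (r − 0.0321) = ¥276,812.

¥276,812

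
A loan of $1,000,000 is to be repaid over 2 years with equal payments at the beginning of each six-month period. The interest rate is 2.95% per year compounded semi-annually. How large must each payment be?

$255,517.36

Level annuity due; solve PV = PMT × [(1 − (1+r)^−n)/r] × (1+r) for PMT.
Periodic rate r = 0.0295/2 per half-year; n is counted in half-years.
With n = 4: PMT = 1,000,000 / ([(1 − (1+r)^−n)/r] × (1+r)) = $255,517.36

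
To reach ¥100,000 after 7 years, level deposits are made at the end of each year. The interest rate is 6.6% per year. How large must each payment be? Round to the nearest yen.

Level ordinary annuity; solve FV = PMT × [((1+r)^n − 1)/r] for PMT.
Periodic rate r = 0.066 per year.
With n = 7: PMT = 100,000 / ([((1+r)^n − 1)/r]) = ¥11,697

¥11,697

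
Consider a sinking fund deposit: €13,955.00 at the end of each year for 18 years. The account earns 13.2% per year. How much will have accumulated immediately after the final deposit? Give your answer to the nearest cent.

This is an ordinary annuity: 18 deposits of €13,955.00 at the end of each year.
Periodic rate r = 0.132 per year.
FV = PMT × [((1+r)^n − 1)/r] = 13,955 × [(1+r)^18 − 1] / r = €879,179.07

€879,179.07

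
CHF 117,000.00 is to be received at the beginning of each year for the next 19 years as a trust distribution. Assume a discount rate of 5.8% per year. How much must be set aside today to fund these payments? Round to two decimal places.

CHF 1,403,075.61

This is an annuity due: 19 payments of CHF 117,000.00 at the beginning of each year.
Periodic rate r = 0.058 per year.
PV = PMT × [(1 − (1+r)^−n)/r] × (1+r) = 117,000 × [1 − (1+r)^−19] / r × (1+r) = CHF 1,403,075.61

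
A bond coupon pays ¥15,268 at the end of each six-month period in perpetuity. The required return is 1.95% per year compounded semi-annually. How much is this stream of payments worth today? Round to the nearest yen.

Periodic rate r = 0.0195/2 per half-year.
Level perpetuity: PV = PMT / r = 15,268 / (0.0195/2) = ¥1,565,949.

¥1,565,949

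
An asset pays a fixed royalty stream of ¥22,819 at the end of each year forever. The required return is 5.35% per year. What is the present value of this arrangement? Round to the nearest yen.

¥426,523

Periodic rate r = 0.0535 per year.
Level perpetuity: PV = PMT / r = 22,819 / (0.0535) = ¥426,523.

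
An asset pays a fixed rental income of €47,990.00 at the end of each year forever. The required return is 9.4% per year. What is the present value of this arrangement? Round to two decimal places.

€510,531.91

Periodic rate r = 0.094 per year.
Level perpetuity: PV = PMT / r = 47,990 / (0.094) = €510,531.91.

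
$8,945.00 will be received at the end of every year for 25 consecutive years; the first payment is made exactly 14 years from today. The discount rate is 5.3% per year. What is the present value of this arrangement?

Ordinary annuity of 25 payments, first payment at period 14.
Periodic rate r = 0.053 per year.
The ordinary-annuity PV formula values the stream one period before the first payment (period 13); discount that back 13 periods:
PV₀ = 8,945 × [1 − (1+r)^−25] / r × (1+r)^−13 = $62,530.17

$62,530.17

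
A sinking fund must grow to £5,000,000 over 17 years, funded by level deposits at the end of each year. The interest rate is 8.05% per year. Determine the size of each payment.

Level ordinary annuity; solve FV = PMT × [((1+r)^n − 1)/r] for PMT.
Periodic rate r = 0.0805 per year.
With n = 17: PMT = 5,000,000 / ([((1+r)^n − 1)/r]) = £147,476.59

£147,476.59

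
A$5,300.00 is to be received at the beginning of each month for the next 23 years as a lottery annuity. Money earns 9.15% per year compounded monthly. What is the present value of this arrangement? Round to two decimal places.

A$614,316.46

This is an annuity due: 276 payments of A$5,300.00 at the beginning of each month.
Periodic rate r = 0.0915/12 per month; n is counted in months.
PV = PMT × [(1 − (1+r)^−n)/r] × (1+r) = 5,300 × [1 − (1+r)^−276] / r × (1+r) = A$614,316.46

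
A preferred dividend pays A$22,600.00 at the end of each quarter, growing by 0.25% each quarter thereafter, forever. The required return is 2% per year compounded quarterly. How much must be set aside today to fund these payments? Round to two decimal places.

Periodic rate r = 0.02/4 per quarter.
Growing perpetuity (Gordon): PV = PMT₁ / (r − g) = 22,600 / (r − 0.0025) = A$9,040,000.00.

A$9,040,000.00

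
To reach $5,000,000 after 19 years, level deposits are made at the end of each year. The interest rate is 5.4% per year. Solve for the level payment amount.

$157,318.67

Level ordinary annuity; solve FV = PMT × [((1+r)^n − 1)/r] for PMT.
Periodic rate r = 0.054 per year.
With n = 19: PMT = 5,000,000 / ([((1+r)^n − 1)/r]) = $157,318.67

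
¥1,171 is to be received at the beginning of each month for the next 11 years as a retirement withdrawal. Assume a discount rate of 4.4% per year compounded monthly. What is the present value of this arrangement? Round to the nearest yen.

This is an annuity due: 132 payments of ¥1,171 at the beginning of each month.
Periodic rate r = 0.044/12 per month; n is counted in months.
PV = PMT × [(1 − (1+r)^−n)/r] × (1+r) = 1,171 × [1 − (1+r)^−132] / r × (1+r) = ¥122,810

¥122,810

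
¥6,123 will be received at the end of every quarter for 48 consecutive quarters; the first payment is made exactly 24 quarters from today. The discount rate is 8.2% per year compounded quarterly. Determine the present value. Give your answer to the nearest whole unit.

Ordinary annuity of 48 payments, first payment at period 24.
Periodic rate r = 0.082/4 per quarter; n is counted in quarters.
The ordinary-annuity PV formula values the stream one period before the first payment (period 23); discount that back 23 periods:
PV₀ = 6,123 × [1 − (1+r)^−48] / r × (1+r)^−23 = ¥116,578

¥116,578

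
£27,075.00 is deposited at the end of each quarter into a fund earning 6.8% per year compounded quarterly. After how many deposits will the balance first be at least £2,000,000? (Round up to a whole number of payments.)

Periodic rate r = 0.068/4 per quarter; n is counted in quarters.
Ordinary annuity FV: 2,000,000 = 27,075 × [((1+r)^n − 1)/r].
(1+r)^n = 1 + 2,000,000 × r / 27,075, so n = ln(1 + 2,000,000·r/27,075) / ln(1+r) = 48.26.
Round up to a whole number of payments: n = 49.

49 payments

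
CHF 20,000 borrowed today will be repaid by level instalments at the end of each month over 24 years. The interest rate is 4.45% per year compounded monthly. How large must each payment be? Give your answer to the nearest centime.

Level ordinary annuity; solve PV = PMT × [(1 − (1+r)^−n)/r] for PMT.
Periodic rate r = 0.0445/12 per month; n is counted in months.
With n = 288: PMT = 20,000 / ([(1 − (1+r)^−n)/r]) = CHF 113.12

CHF 113.12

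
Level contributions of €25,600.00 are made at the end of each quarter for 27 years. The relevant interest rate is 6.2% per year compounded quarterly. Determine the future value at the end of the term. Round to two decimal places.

This is an ordinary annuity: 108 deposits of €25,600.00 at the end of each quarter.
Periodic rate r = 0.062/4 per quarter; n is counted in quarters.
FV = PMT × [((1+r)^n − 1)/r] = 25,600 × [(1+r)^108 − 1] / r = €7,044,806.24

€7,044,806.24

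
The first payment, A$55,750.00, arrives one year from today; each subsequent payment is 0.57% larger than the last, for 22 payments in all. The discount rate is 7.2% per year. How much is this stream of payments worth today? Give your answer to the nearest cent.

A$634,454.72

Periodic rate r = 0.072 per year.
Growing ordinary annuity: PV = PMT₁ × [1 − ((1+g)/(1+r))^n] / (r − g) = 55,750 × [1 − ((1+0.0057)/(1+r))^22] / (r − 0.0057) = A$634,454.72.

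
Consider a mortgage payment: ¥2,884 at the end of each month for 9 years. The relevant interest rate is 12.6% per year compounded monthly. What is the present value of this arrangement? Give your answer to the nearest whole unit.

¥185,770

This is an ordinary annuity: 108 payments of ¥2,884 at the end of each month.
Periodic rate r = 0.126/12 per month; n is counted in months.
PV = PMT × [(1 − (1+r)^−n)/r] = 2,884 × [1 − (1+r)^−108] / r = ¥185,770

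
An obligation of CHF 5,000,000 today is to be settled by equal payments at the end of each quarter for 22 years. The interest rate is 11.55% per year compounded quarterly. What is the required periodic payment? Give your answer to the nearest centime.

CHF 157,215.61

Level ordinary annuity; solve PV = PMT × [(1 − (1+r)^−n)/r] for PMT.
Periodic rate r = 0.1155/4 per quarter; n is counted in quarters.
With n = 88: PMT = 5,000,000 / ([(1 − (1+r)^−n)/r]) = CHF 157,215.61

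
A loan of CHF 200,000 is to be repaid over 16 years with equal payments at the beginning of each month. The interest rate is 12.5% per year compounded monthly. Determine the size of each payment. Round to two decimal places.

Level annuity due; solve PV = PMT × [(1 − (1+r)^−n)/r] × (1+r) for PMT.
Periodic rate r = 0.125/12 per month; n is counted in months.
With n = 192: PMT = 200,000 / ([(1 − (1+r)^−n)/r] × (1+r)) = CHF 2,388.46

CHF 2,388.46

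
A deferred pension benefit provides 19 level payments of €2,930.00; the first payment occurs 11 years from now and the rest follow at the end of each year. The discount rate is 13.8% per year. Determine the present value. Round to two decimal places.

€5,328.75

Ordinary annuity of 19 payments, first payment at period 11.
Periodic rate r = 0.138 per year.
The ordinary-annuity PV formula values the stream one period before the first payment (period 10); discount that back 10 periods:
PV₀ = 2,930 × [1 − (1+r)^−19] / r × (1+r)^−10 = €5,328.75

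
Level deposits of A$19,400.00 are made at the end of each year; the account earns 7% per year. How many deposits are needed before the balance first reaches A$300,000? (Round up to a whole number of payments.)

Periodic rate r = 0.07 per year.
Ordinary annuity FV: 300,000 = 19,400 × [((1+r)^n − 1)/r].
(1+r)^n = 1 + 300,000 × r / 19,400, so n = ln(1 + 300,000·r/19,400) / ln(1+r) = 10.84.
Round up to a whole number of payments: n = 11.

11 payments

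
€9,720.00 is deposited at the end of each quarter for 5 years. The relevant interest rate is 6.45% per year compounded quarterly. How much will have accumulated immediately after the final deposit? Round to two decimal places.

€227,268.89

This is an ordinary annuity: 20 deposits of €9,720.00 at the end of each quarter.
Periodic rate r = 0.0645/4 per quarter; n is counted in quarters.
FV = PMT × [((1+r)^n − 1)/r] = 9,720 × [(1+r)^20 − 1] / r = €227,268.89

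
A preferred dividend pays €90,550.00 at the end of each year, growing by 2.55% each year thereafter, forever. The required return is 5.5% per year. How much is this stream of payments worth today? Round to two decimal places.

€3,069,491.53

Periodic rate r = 0.055 per year.
Growing perpetuity (Gordon): PV = PMT₁ / (r − g) = 90,550 / (r − 0.0255) = €3,069,491.53.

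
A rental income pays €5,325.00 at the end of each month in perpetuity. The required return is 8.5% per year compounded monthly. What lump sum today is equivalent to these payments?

€751,764.71

Periodic rate r = 0.085/12 per month.
Level perpetuity: PV = PMT / r = 5,325 / (0.085/12) = €751,764.71.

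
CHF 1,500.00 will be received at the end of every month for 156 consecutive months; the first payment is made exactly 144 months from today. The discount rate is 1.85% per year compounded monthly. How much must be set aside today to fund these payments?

Ordinary annuity of 156 payments, first payment at period 144.
Periodic rate r = 0.0185/12 per month; n is counted in months.
The ordinary-annuity PV formula values the stream one period before the first payment (period 143); discount that back 143 periods:
PV₀ = 1,500 × [1 − (1+r)^−156] / r × (1+r)^−143 = CHF 166,752.38

CHF 166,752.38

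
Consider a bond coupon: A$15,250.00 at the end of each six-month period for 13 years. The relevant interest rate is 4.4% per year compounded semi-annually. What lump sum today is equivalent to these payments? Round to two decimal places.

A$299,519.48

This is an ordinary annuity: 26 payments of A$15,250.00 at the end of each six-month period.
Periodic rate r = 0.044/2 per half-year; n is counted in half-years.
PV = PMT × [(1 − (1+r)^−n)/r] = 15,250 × [1 − (1+r)^−26] / r = A$299,519.48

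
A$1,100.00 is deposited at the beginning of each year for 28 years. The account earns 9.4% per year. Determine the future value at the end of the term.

This is an annuity due: 28 deposits of A$1,100.00 at the beginning of each year.
Periodic rate r = 0.094 per year.
FV = PMT × [((1+r)^n − 1)/r] × (1+r) = 1,100 × [(1+r)^28 − 1] / r × (1+r) = A$145,602.25

A$145,602.25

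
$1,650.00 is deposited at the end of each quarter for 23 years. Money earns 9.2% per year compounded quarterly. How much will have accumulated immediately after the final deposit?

$509,445.89

This is an ordinary annuity: 92 deposits of $1,650.00 at the end of each quarter.
Periodic rate r = 0.092/4 per quarter; n is counted in quarters.
FV = PMT × [((1+r)^n − 1)/r] = 1,650 × [(1+r)^92 − 1] / r = $509,445.89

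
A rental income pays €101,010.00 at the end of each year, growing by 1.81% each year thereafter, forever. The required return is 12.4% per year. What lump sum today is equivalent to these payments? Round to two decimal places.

Periodic rate r = 0.124 per year.
Growing perpetuity (Gordon): PV = PMT₁ / (r − g) = 101,010 / (r − 0.0181) = €953,824.36.

€953,824.36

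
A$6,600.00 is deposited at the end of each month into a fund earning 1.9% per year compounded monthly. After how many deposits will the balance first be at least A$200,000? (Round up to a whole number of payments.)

Periodic rate r = 0.019/12 per month; n is counted in months.
Ordinary annuity FV: 200,000 = 6,600 × [((1+r)^n − 1)/r].
(1+r)^n = 1 + 200,000 × r / 6,600, so n = ln(1 + 200,000·r/6,600) / ln(1+r) = 29.62.
Round up to a whole number of payments: n = 30.

30 payments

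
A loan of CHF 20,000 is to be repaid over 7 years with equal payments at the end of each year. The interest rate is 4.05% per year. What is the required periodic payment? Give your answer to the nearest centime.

CHF 3,338.35

Level ordinary annuity; solve PV = PMT × [(1 − (1+r)^−n)/r] for PMT.
Periodic rate r = 0.0405 per year.
With n = 7: PMT = 20,000 / ([(1 − (1+r)^−n)/r]) = CHF 3,338.35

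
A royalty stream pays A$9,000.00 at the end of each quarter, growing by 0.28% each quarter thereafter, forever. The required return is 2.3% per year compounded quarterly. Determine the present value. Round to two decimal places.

Periodic rate r = 0.023/4 per quarter.
Growing perpetuity (Gordon): PV = PMT₁ / (r − g) = 9,000 / (r − 0.0028) = A$3,050,847.46.

A$3,050,847.46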